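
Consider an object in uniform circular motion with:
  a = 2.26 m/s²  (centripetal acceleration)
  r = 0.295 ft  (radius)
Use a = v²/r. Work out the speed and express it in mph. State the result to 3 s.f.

1.01 mph

Rearranging a = v²/r for v: v = √(a·r).
a = 2.26 m/s²; r = 0.295 ft = 0.08992 m.
v = 0.4508 m/s
0.4508 m/s × (1 mph / 0.4470 m/s) = 1.008 mph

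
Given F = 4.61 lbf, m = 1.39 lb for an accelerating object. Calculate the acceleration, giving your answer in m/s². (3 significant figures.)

32.5 m/s²

From Newton's second law: a = F/m.
F = 4.61 lbf = 20.51 N; m = 1.39 lb = 0.6305 kg.
a = 32.52 m/s²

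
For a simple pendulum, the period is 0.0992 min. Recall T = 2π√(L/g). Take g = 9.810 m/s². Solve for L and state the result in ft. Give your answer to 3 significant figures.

28.9 ft

Rearranging T = 2π√(L/g) for L: L = g·(T/2π)².
T = 0.0992 min = 5.952 s; g = 9.810 m/s².
L = 8.803 m
8.803 m × (1 ft / 0.3048 m) = 28.88 ft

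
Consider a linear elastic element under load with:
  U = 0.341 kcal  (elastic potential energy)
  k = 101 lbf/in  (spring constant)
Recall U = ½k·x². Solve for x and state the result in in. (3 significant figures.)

Solving U = ½k·x² for x: x = √(2U/k).
U = 0.341 kcal = 1427 J; k = 101 lbf/in = 17688 N/m.
x = 0.4017 m
0.4017 m × (1 in / 0.02540 m) = 15.81 in

15.8 in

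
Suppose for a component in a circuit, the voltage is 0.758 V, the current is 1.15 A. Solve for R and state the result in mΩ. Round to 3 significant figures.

659 mΩ

From Ohm's law: R = V/I.
V = 0.758 V; I = 1.15 A.
R = 0.6591 Ω
0.6591 Ω × (1 mΩ / 0.001000 Ω) = 659.1 mΩ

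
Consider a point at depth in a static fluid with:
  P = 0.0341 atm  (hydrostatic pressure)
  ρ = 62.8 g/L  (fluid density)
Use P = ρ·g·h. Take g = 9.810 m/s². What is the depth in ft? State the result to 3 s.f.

18.4 ft

Solving P = ρ·g·h for h: h = P/(ρ·g).
P = 0.0341 atm = 3455 Pa; ρ = 62.8 g/L = 62.80 kg/m³; g = 9.810 m/s².
h = 5.608 m
5.608 m × (1 ft / 0.3048 m) = 18.40 ft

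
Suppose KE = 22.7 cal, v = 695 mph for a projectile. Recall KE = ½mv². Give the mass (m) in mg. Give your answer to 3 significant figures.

Rearranging KE = ½mv² for m: m = 2·KE/v².
KE = 22.7 cal = 94.98 J; v = 695 mph = 310.7 m/s.
m = 0.001968 kg
0.001968 kg × (1 mg / 1.000×10^-6 kg) = 1968 mg

1970 mg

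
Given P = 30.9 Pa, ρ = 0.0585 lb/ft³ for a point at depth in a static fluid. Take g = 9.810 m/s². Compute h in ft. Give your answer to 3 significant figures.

11.0 ft

Rearranging P = ρ·g·h for h: h = P/(ρ·g).
P = 30.9 Pa; ρ = 0.0585 lb/ft³ = 0.9371 kg/m³; g = 9.810 m/s².
h = 3.361 m
3.361 m × (1 ft / 0.3048 m) = 11.03 ft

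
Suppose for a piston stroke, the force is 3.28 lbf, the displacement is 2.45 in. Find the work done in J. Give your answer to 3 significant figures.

0.908 J

Directly: W = F·d.
F = 3.28 lbf = 14.59 N; d = 2.45 in = 0.06223 m.
W = 0.9079 J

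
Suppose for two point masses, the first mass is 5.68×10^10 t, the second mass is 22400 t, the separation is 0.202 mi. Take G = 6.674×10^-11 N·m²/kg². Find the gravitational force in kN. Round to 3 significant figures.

F is given directly by: F = Gm₁m₂/r².
m₁ = 5.68×10^10 t = 5.680×10^13 kg; m₂ = 22400 t = 2.240×10^7 kg; r = 0.202 mi = 325.1 m; G = 6.674×10^-11 N·m²/kg².
F = 8.035×10^5 N
8.035×10^5 N × (1 kN / 1000 N) = 803.5 kN

803 kN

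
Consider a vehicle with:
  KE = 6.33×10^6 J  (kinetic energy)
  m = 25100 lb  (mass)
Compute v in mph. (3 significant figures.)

Rearranging KE = ½mv² for v: v = √(2·KE/m).
KE = 6.33×10^6 J; m = 25100 lb = 11385 kg.
v = 33.35 m/s
33.35 m/s × (1 mph / 0.4470 m/s) = 74.59 mph

74.6 mph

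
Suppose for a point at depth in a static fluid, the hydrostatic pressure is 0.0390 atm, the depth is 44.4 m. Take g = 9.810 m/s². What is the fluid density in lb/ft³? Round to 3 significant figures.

0.566 lb/ft³

Rearranging P = ρ·g·h for ρ: ρ = P/(g·h).
P = 0.0390 atm = 3952 Pa; h = 44.4 m; g = 9.810 m/s².
ρ = 9.073 kg/m³
9.073 kg/m³ × (1 lb/ft³ / 16.02 kg/m³) = 0.5664 lb/ft³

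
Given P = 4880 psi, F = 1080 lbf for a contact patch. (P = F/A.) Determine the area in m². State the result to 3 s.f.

Rearranging P = F/A for A: A = F/P.
P = 4880 psi = 3.365×10^7 Pa; F = 1080 lbf = 4804 N.
A = 1.428×10^-4 m²

1.43×10^-4 m²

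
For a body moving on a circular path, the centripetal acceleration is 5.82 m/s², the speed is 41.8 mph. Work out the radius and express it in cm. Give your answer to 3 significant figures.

Rearranging: r = v²/a.
a = 5.82 m/s²; v = 41.8 mph = 18.69 m/s.
r = 60.00 m
60.00 m × (1 cm / 0.01000 m) = 6000 cm

6000 cm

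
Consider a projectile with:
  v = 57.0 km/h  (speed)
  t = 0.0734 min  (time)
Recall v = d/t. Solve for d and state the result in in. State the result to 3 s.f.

Rearranging: d = v·t.
v = 57.0 km/h = 15.83 m/s; t = 0.0734 min = 4.404 s.
d = 69.73 m
69.73 m × (1 in / 0.02540 m) = 2745 in

2750 in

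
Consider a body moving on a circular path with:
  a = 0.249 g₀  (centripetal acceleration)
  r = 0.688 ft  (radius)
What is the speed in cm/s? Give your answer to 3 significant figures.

Rearranging a = v²/r for v: v = √(a·r).
a = 0.249 g₀ = 2.442 m/s²; r = 0.688 ft = 0.2097 m.
v = 0.7156 m/s
0.7156 m/s × (1 cm/s / 0.01000 m/s) = 71.56 cm/s

71.6 cm/s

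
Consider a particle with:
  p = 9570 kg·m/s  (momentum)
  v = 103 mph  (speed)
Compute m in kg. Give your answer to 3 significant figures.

208 kg

Rearranging: m = p/v.
p = 9570 kg·m/s; v = 103 mph = 46.05 m/s.
m = 207.8 kg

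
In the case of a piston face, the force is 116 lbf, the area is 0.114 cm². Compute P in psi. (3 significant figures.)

6560 psi

Directly: P = F/A.
F = 116 lbf = 516.0 N; A = 0.114 cm² = 1.140×10^-5 m².
P = 4.526×10^7 Pa
4.526×10^7 Pa × (1 psi / 6895 Pa) = 6565 psi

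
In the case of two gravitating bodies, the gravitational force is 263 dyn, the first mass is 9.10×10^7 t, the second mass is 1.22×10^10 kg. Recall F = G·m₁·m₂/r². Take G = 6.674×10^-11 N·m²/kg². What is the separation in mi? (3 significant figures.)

3300 mi

From Newton's law of gravitation: r = √(G·m₁m₂/F).
F = 263 dyn = 0.002630 N; m₁ = 9.10×10^7 t = 9.100×10^10 kg; m₂ = 1.22×10^10 kg; G = 6.674×10^-11 N·m²/kg².
r = 5.308×10^6 m
5.308×10^6 m × (1 mi / 1609 m) = 3298 mi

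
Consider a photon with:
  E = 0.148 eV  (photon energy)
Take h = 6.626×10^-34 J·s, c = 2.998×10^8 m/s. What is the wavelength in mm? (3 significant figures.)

Rearranging: λ = hc/E.
E = 0.148 eV = 2.371×10^-20 J; h = 6.626×10^-34 J·s; c = 2.998×10^8 m/s.
λ = 8.377×10^-6 m
8.377×10^-6 m × (1 mm / 0.001000 m) = 0.008377 mm

0.00838 mm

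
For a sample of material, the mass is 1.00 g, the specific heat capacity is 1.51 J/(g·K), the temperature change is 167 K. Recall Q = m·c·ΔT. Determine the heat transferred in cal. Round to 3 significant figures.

Q is given directly by: Q = mcΔT.
m = 1.00 g = 0.001000 kg; c = 1.51 J/(g·K) = 1510 J/(kg·K); ΔT = 167 K.
Q = 252.2 J  (the unit combination reduces to kg·m²/s² = J)
252.2 J × (1 cal / 4.184 J) = 60.27 cal

60.3 cal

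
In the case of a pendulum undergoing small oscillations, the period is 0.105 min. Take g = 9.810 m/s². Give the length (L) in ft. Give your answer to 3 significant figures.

Rearranging T = 2π√(L/g) for L: L = g·(T/2π)².
T = 0.105 min = 6.300 s; g = 9.810 m/s².
L = 9.863 m
9.863 m × (1 ft / 0.3048 m) = 32.36 ft

32.4 ft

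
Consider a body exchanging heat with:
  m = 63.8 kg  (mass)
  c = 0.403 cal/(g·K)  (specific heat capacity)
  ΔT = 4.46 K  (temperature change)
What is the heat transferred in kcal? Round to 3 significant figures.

115 kcal

Directly: Q = mcΔT.
m = 63.8 kg; c = 0.403 cal/(g·K) = 1686 J/(kg·K); ΔT = 4.46 K.
Q = 4.798×10^5 J
4.798×10^5 J × (1 kcal / 4184 J) = 114.7 kcal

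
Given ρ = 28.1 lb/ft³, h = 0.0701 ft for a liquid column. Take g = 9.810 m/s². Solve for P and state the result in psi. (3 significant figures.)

0.0137 psi

P is given directly by: P = ρgh.
ρ = 28.1 lb/ft³ = 450.1 kg/m³; h = 0.0701 ft = 0.02137 m; g = 9.810 m/s².
P = 94.35 Pa
94.35 Pa × (1 psi / 6895 Pa) = 0.01368 psi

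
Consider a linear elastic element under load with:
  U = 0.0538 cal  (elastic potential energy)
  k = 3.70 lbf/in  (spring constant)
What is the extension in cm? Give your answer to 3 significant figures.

2.64 cm

Rearranging: x = √(2U/k).
U = 0.0538 cal = 0.2251 J; k = 3.70 lbf/in = 648.0 N/m.
x = 0.02636 m
0.02636 m × (1 cm / 0.01000 m) = 2.636 cm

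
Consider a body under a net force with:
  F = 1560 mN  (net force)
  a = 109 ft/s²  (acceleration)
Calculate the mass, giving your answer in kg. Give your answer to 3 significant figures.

From Newton's second law: m = F/a.
F = 1560 mN = 1.560 N; a = 109 ft/s² = 33.22 m/s².
m = 0.04696 kg

0.0470 kg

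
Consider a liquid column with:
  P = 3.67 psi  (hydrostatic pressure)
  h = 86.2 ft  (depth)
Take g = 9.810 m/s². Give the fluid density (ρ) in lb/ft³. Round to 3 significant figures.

Rearranging P = ρ·g·h for ρ: ρ = P/(g·h).
P = 3.67 psi = 25304 Pa; h = 86.2 ft = 26.27 m; g = 9.810 m/s².
ρ = 98.17 kg/m³
98.17 kg/m³ × (1 lb/ft³ / 16.02 kg/m³) = 6.129 lb/ft³

6.13 lb/ft³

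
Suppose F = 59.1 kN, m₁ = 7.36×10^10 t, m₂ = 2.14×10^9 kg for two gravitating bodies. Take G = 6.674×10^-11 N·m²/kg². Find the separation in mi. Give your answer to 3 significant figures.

Solving F = G·m₁·m₂/r² for r: r = √(G·m₁m₂/F).
F = 59.1 kN = 59100 N; m₁ = 7.36×10^10 t = 7.360×10^13 kg; m₂ = 2.14×10^9 kg; G = 6.674×10^-11 N·m²/kg².
r = 13337 m
13337 m × (1 mi / 1609 m) = 8.287 mi

8.29 mi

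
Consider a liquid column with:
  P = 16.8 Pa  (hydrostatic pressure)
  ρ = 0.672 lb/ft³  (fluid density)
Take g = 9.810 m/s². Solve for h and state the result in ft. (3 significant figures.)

Solving P = ρ·g·h for h: h = P/(ρ·g).
P = 16.8 Pa; ρ = 0.672 lb/ft³ = 10.76 kg/m³; g = 9.810 m/s².
h = 0.1591 m
0.1591 m × (1 ft / 0.3048 m) = 0.5220 ft

0.522 ft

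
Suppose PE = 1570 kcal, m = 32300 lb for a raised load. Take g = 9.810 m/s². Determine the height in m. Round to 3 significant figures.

Rearranging: h = PE/(m·g).
PE = 1570 kcal = 6.569×10^6 J; m = 32300 lb = 14651 kg; g = 9.810 m/s².
h = 45.70 m

45.7 m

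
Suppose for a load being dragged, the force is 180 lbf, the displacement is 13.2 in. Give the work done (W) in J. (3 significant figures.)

W is given directly by: W = F·d.
F = 180 lbf = 800.7 N; d = 13.2 in = 0.3353 m.
W = 268.5 J

268 J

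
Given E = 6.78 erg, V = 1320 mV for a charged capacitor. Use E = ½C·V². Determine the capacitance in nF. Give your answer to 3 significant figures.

Rearranging: C = 2E/V².
E = 6.78 erg = 6.780×10^-7 J; V = 1320 mV = 1.320 V.
C = 7.782×10^-7 F
7.782×10^-7 F × (1 nF / 1.000×10^-9 F) = 778.2 nF

778 nF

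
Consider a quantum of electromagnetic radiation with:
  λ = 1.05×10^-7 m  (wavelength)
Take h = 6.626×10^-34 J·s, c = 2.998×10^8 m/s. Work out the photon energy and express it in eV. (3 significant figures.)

E is given directly by: E = hc/λ.
λ = 1.05×10^-7 m; h = 6.626×10^-34 J·s; c = 2.998×10^8 m/s.
E = 1.892×10^-18 J  (the unit combination reduces to kg·m²/s² = J)
1.892×10^-18 J × (1 eV / 1.602×10^-19 J) = 11.81 eV

11.8 eV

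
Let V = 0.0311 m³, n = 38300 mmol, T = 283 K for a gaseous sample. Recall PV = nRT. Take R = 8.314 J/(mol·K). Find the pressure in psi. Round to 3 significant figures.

420 psi

From the ideal-gas law: P = nRT/V.
V = 0.0311 m³; n = 38300 mmol = 38.30 mol; T = 283 K; R = 8.314 J/(mol·K).
P = 2.898×10^6 Pa  (the unit combination reduces to kg/(m·s²) = Pa)
2.898×10^6 Pa × (1 psi / 6895 Pa) = 420.3 psi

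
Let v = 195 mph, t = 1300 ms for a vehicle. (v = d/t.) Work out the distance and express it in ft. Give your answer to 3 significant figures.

372 ft

Rearranging: d = v·t.
v = 195 mph = 87.17 m/s; t = 1300 ms = 1.300 s.
d = 113.3 m
113.3 m × (1 ft / 0.3048 m) = 371.8 ft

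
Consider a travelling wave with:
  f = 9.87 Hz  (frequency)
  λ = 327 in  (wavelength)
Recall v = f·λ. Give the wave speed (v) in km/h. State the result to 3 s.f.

295 km/h

Directly: v = fλ.
f = 9.87 Hz; λ = 327 in = 8.306 m.
v = 81.98 m/s
81.98 m/s × (1 km/h / 0.2778 m/s) = 295.1 km/h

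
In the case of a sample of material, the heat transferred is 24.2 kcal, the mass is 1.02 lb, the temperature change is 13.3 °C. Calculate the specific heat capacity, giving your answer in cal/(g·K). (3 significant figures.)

Rearranging: c = Q/(m·ΔT).
Q = 24.2 kcal = 1.013×10^5 J; m = 1.02 lb = 0.4627 kg; ΔT = 13.3 °C = 13.30 K.
c = 16455 J/(kg·K)
16455 J/(kg·K) × (1 cal/(g·K) / 4184 J/(kg·K)) = 3.933 cal/(g·K)

3.93 cal/(g·K)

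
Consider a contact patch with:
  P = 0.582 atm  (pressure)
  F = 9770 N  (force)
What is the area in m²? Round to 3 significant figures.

Rearranging P = F/A for A: A = F/P.
P = 0.582 atm = 58971 Pa; F = 9770 N.
A = 0.1657 m²

0.166 m²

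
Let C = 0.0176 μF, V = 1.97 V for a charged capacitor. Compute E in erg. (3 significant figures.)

0.342 erg

Directly: E = ½CV².
C = 0.0176 μF = 1.760×10^-8 F; V = 1.97 V.
E = 3.415×10^-8 J
3.415×10^-8 J × (1 erg / 1.000×10^-7 J) = 0.3415 erg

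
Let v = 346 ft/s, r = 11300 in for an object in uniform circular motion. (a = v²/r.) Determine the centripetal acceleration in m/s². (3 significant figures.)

38.7 m/s²

a is given directly by: a = v²/r.
v = 346 ft/s = 105.5 m/s; r = 11300 in = 287.0 m.
a = 38.75 m/s²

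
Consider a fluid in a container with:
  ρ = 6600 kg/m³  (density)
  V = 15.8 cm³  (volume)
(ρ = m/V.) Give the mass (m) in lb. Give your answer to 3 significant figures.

0.230 lb

Solving ρ = m/V for m: m = ρV.
ρ = 6600 kg/m³; V = 15.8 cm³ = 1.580×10^-5 m³.
m = 0.1043 kg
0.1043 kg × (1 lb / 0.4536 kg) = 0.2299 lb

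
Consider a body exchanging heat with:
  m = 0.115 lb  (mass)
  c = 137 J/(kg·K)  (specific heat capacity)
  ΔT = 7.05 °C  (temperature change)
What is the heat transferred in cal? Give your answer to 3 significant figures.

12.0 cal

Q is given directly by: Q = mcΔT.
m = 0.115 lb = 0.05216 kg; c = 137 J/(kg·K); ΔT = 7.05 °C = 7.050 K.
Q = 50.38 J
50.38 J × (1 cal / 4.184 J) = 12.04 cal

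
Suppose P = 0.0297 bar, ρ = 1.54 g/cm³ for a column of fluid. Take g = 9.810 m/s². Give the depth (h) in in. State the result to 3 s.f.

Solving P = ρ·g·h for h: h = P/(ρ·g).
P = 0.0297 bar = 2970 Pa; ρ = 1.54 g/cm³ = 1540 kg/m³; g = 9.810 m/s².
h = 0.1966 m
0.1966 m × (1 in / 0.02540 m) = 7.740 in

7.74 in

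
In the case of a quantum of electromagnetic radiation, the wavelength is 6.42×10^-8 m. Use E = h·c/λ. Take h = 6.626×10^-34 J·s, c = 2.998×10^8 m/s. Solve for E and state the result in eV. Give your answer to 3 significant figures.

19.3 eV

Directly: E = hc/λ.
λ = 6.42×10^-8 m; h = 6.626×10^-34 J·s; c = 2.998×10^8 m/s.
E = 3.094×10^-18 J
3.094×10^-18 J × (1 eV / 1.602×10^-19 J) = 19.31 eV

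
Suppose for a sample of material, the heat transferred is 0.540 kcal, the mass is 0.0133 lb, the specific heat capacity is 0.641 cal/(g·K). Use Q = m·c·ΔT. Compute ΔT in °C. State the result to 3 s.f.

140 °C

Solving Q = m·c·ΔT for ΔT: ΔT = Q/(m·c).
Q = 0.540 kcal = 2259 J; m = 0.0133 lb = 0.006033 kg; c = 0.641 cal/(g·K) = 2682 J/(kg·K).
ΔT = 139.6 K
Since 1 °C = 1 K, 139.6 °C.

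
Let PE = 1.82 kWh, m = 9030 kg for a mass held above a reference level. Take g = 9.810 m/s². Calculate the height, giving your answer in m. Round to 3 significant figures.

Solving PE = m·g·h for h: h = PE/(m·g).
PE = 1.82 kWh = 6.552×10^6 J; m = 9030 kg; g = 9.810 m/s².
h = 73.96 m

74.0 m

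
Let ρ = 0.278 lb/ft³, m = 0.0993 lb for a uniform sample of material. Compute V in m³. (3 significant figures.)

0.0101 m³

Rearranging ρ = m/V for V: V = m/ρ.
ρ = 0.278 lb/ft³ = 4.453 kg/m³; m = 0.0993 lb = 0.04504 kg.
V = 0.01011 m³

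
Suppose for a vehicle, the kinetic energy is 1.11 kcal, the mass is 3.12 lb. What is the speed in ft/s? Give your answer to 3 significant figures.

Rearranging KE = ½mv² for v: v = √(2·KE/m).
KE = 1.11 kcal = 4644 J; m = 3.12 lb = 1.415 kg.
v = 81.01 m/s
81.01 m/s × (1 ft/s / 0.3048 m/s) = 265.8 ft/s

266 ft/s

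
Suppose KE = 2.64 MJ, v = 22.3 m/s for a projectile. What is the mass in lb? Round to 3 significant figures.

Rearranging KE = ½mv² for m: m = 2·KE/v².
KE = 2.64 MJ = 2.640×10^6 J; v = 22.3 m/s.
m = 10618 kg
10618 kg × (1 lb / 0.4536 kg) = 23408 lb

23400 lb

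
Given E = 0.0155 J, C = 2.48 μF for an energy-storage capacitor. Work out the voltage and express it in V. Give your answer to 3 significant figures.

Rearranging E = ½C·V² for V: V = √(2E/C).
E = 0.0155 J; C = 2.48 μF = 2.480×10^-6 F.
V = 111.8 V

112 V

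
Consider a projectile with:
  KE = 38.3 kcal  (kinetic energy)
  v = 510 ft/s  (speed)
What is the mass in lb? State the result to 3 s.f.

29.2 lb

Rearranging KE = ½mv² for m: m = 2·KE/v².
KE = 38.3 kcal = 1.602×10^5 J; v = 510 ft/s = 155.4 m/s.
m = 13.26 kg
13.26 kg × (1 lb / 0.4536 kg) = 29.24 lb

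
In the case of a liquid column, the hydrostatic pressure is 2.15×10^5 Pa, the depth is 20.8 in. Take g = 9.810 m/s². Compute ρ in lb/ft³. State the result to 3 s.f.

Solving P = ρ·g·h for ρ: ρ = P/(g·h).
P = 2.15×10^5 Pa; h = 20.8 in = 0.5283 m; g = 9.810 m/s².
ρ = 41483 kg/m³
41483 kg/m³ × (1 lb/ft³ / 16.02 kg/m³) = 2590 lb/ft³

2590 lb/ft³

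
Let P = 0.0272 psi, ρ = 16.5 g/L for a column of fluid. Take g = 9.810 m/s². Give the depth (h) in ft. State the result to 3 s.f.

Rearranging P = ρ·g·h for h: h = P/(ρ·g).
P = 0.0272 psi = 187.5 Pa; ρ = 16.5 g/L = 16.50 kg/m³; g = 9.810 m/s².
h = 1.159 m
1.159 m × (1 ft / 0.3048 m) = 3.801 ft

3.80 ft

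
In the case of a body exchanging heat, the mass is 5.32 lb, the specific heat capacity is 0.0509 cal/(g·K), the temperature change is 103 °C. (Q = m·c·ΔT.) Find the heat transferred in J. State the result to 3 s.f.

Directly: Q = mcΔT.
m = 5.32 lb = 2.413 kg; c = 0.0509 cal/(g·K) = 213.0 J/(kg·K); ΔT = 103 °C = 103.0 K.
Q = 52933 J  (the unit combination reduces to kg·m²/s² = J)

52900 J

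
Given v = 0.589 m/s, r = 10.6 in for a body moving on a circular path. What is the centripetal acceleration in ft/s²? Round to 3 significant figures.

4.23 ft/s²

a is given directly by: a = v²/r.
v = 0.589 m/s; r = 10.6 in = 0.2692 m.
a = 1.289 m/s²
1.289 m/s² × (1 ft/s² / 0.3048 m/s²) = 4.227 ft/s²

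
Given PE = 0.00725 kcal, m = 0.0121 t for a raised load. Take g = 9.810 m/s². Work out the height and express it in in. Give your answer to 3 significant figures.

10.1 in

Rearranging: h = PE/(m·g).
PE = 0.00725 kcal = 30.33 J; m = 0.0121 t = 12.10 kg; g = 9.810 m/s².
h = 0.2555 m
0.2555 m × (1 in / 0.02540 m) = 10.06 in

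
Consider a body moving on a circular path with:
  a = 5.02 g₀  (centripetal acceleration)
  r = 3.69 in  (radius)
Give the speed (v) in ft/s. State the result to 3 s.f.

7.05 ft/s

Solving a = v²/r for v: v = √(a·r).
a = 5.02 g₀ = 49.23 m/s²; r = 3.69 in = 0.09373 m.
v = 2.148 m/s
2.148 m/s × (1 ft/s / 0.3048 m/s) = 7.047 ft/s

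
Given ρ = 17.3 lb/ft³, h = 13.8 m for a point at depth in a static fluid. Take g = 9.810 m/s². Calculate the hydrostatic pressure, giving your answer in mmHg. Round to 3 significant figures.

P is given directly by: P = ρgh.
ρ = 17.3 lb/ft³ = 277.1 kg/m³; h = 13.8 m; g = 9.810 m/s².
P = 37516 Pa
37516 Pa × (1 mmHg / 133.3 Pa) = 281.4 mmHg

281 mmHg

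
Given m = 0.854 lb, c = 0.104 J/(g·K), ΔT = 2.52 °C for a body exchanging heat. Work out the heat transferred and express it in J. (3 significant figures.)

102 J

Directly: Q = mcΔT.
m = 0.854 lb = 0.3874 kg; c = 0.104 J/(g·K) = 104.0 J/(kg·K); ΔT = 2.52 °C = 2.520 K.
Q = 101.5 J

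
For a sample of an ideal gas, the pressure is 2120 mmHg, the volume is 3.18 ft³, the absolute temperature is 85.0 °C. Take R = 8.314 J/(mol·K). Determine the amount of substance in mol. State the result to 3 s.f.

From the ideal-gas law: n = PV/(RT).
P = 2120 mmHg = 2.826×10^5 Pa; V = 3.18 ft³ = 0.09005 m³; T = 85.0 °C = 358.1 K; R = 8.314 J/(mol·K).
n = 8.547 mol

8.55 mol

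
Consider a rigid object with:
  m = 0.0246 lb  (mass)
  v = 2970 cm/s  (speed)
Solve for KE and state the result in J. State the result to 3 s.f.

4.92 J

KE is given directly by: KE = ½mv².
m = 0.0246 lb = 0.01116 kg; v = 2970 cm/s = 29.70 m/s.
KE = 4.921 J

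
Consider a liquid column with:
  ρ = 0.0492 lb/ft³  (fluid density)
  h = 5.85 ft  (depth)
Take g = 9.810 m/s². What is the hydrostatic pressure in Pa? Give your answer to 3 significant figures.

13.8 Pa

P is given directly by: P = ρgh.
ρ = 0.0492 lb/ft³ = 0.7881 kg/m³; h = 5.85 ft = 1.783 m; g = 9.810 m/s².
P = 13.79 Pa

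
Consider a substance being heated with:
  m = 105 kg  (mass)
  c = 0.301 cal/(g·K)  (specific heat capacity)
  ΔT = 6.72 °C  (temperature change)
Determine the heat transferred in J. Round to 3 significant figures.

8.89×10^5 J

Directly: Q = mcΔT.
m = 105 kg; c = 0.301 cal/(g·K) = 1259 J/(kg·K); ΔT = 6.72 °C = 6.720 K.
Q = 8.886×10^5 J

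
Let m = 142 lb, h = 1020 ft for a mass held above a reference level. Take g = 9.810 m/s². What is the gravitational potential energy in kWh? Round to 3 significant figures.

Directly: PE = mgh.
m = 142 lb = 64.41 kg; h = 1020 ft = 310.9 m; g = 9.810 m/s².
PE = 1.964×10^5 J  (the unit combination reduces to kg·m²/s² = J)
1.964×10^5 J × (1 kWh / 3.600×10^6 J) = 0.05457 kWh

0.0546 kWh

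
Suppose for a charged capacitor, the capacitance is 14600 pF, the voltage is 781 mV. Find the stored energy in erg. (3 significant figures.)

E is given directly by: E = ½CV².
C = 14600 pF = 1.460×10^-8 F; V = 781 mV = 0.7810 V.
E = 4.453×10^-9 J  (the unit combination reduces to kg·m²/s² = J)
4.453×10^-9 J × (1 erg / 1.000×10^-7 J) = 0.04453 erg

0.0445 erg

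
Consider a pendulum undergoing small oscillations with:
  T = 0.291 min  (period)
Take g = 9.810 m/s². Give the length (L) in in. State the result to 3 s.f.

Rearranging: L = g·(T/2π)².
T = 0.291 min = 17.46 s; g = 9.810 m/s².
L = 75.75 m
75.75 m × (1 in / 0.02540 m) = 2982 in

2980 in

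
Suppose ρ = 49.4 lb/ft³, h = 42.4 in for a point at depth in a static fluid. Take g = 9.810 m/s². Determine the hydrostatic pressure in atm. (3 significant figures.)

0.0825 atm

Directly: P = ρgh.
ρ = 49.4 lb/ft³ = 791.3 kg/m³; h = 42.4 in = 1.077 m; g = 9.810 m/s².
P = 8360 Pa
8360 Pa × (1 atm / 1.013×10^5 Pa) = 0.08251 atm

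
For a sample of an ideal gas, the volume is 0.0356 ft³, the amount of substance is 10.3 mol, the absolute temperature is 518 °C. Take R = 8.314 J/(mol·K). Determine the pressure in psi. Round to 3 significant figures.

From the ideal-gas law: P = nRT/V.
V = 0.0356 ft³ = 0.001008 m³; n = 10.3 mol; T = 518 °C = 791.1 K; R = 8.314 J/(mol·K).
P = 6.721×10^7 Pa
6.721×10^7 Pa × (1 psi / 6895 Pa) = 9747 psi

9750 psi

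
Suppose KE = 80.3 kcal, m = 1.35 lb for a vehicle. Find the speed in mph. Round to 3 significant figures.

2340 mph

Solving KE = ½mv² for v: v = √(2·KE/m).
KE = 80.3 kcal = 3.360×10^5 J; m = 1.35 lb = 0.6123 kg.
v = 1048 m/s
1048 m/s × (1 mph / 0.4470 m/s) = 2343 mph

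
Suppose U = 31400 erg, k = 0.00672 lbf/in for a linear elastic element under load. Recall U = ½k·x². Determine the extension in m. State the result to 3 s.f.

Solving U = ½k·x² for x: x = √(2U/k).
U = 31400 erg = 0.003140 J; k = 0.00672 lbf/in = 1.177 N/m.
x = 0.07305 m

0.0730 m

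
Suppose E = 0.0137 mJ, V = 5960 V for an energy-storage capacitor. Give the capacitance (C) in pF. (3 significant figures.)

0.771 pF

Rearranging: C = 2E/V².
E = 0.0137 mJ = 1.370×10^-5 J; V = 5960 V.
C = 7.714×10^-13 F
7.714×10^-13 F × (1 pF / 1.000×10^-12 F) = 0.7714 pF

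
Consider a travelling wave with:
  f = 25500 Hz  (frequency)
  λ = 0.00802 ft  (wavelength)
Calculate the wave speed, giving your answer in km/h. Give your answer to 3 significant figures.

Directly: v = fλ.
f = 25500 Hz; λ = 0.00802 ft = 0.002444 m.
v = 62.33 m/s
62.33 m/s × (1 km/h / 0.2778 m/s) = 224.4 km/h

224 km/h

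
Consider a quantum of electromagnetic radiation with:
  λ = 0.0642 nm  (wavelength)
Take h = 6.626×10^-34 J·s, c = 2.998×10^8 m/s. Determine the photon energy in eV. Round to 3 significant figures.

19300 eV

E is given directly by: E = hc/λ.
λ = 0.0642 nm = 6.420×10^-11 m; h = 6.626×10^-34 J·s; c = 2.998×10^8 m/s.
E = 3.094×10^-15 J
3.094×10^-15 J × (1 eV / 1.602×10^-19 J) = 19312 eV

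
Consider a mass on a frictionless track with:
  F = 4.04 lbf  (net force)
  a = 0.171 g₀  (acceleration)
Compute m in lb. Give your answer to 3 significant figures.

23.6 lb

Rearranging F = m·a for m: m = F/a.
F = 4.04 lbf = 17.97 N; a = 0.171 g₀ = 1.677 m/s².
m = 10.72 kg
10.72 kg × (1 lb / 0.4536 kg) = 23.63 lb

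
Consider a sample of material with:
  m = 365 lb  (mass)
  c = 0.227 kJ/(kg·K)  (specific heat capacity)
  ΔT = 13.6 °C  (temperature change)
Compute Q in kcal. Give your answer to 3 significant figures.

122 kcal

Directly: Q = mcΔT.
m = 365 lb = 165.6 kg; c = 0.227 kJ/(kg·K) = 227.0 J/(kg·K); ΔT = 13.6 °C = 13.60 K.
Q = 5.111×10^5 J
5.111×10^5 J × (1 kcal / 4184 J) = 122.2 kcal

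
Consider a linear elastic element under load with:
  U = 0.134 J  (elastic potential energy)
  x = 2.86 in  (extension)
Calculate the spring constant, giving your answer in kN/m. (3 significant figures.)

0.0508 kN/m

Rearranging U = ½k·x² for k: k = 2U/x².
U = 0.134 J; x = 2.86 in = 0.07264 m.
k = 50.78 N/m
50.78 N/m × (1 kN/m / 1000 N/m) = 0.05078 kN/m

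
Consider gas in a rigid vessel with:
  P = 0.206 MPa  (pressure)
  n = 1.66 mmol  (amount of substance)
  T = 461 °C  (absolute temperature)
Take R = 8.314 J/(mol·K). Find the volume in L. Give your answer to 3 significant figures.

0.0492 L

From the ideal-gas law: V = nRT/P.
P = 0.206 MPa = 2.060×10^5 Pa; n = 1.66 mmol = 0.001660 mol; T = 461 °C = 734.1 K; R = 8.314 J/(mol·K).
V = 4.919×10^-5 m³
4.919×10^-5 m³ × (1 L / 0.001000 m³) = 0.04919 L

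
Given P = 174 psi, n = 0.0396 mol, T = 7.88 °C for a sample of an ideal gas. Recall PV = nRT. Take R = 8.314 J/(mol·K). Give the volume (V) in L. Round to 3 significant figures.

From the ideal-gas law: V = nRT/P.
P = 174 psi = 1.200×10^6 Pa; n = 0.0396 mol; T = 7.88 °C = 281.0 K; R = 8.314 J/(mol·K).
V = 7.712×10^-5 m³
7.712×10^-5 m³ × (1 L / 0.001000 m³) = 0.07712 L

0.0771 L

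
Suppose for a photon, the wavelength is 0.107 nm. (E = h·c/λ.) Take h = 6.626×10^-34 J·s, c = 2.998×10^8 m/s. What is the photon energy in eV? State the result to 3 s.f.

E is given directly by: E = hc/λ.
λ = 0.107 nm = 1.070×10^-10 m; h = 6.626×10^-34 J·s; c = 2.998×10^8 m/s.
E = 1.857×10^-15 J
1.857×10^-15 J × (1 eV / 1.602×10^-19 J) = 11587 eV

11600 eV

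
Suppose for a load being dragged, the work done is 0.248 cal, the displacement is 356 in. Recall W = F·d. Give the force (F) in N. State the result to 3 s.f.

0.115 N

Rearranging W = F·d for F: F = W/d.
W = 0.248 cal = 1.038 J; d = 356 in = 9.042 m.
F = 0.1148 N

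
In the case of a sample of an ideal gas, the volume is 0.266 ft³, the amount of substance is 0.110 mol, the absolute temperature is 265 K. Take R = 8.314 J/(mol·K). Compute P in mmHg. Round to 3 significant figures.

241 mmHg

P is given directly by: P = nRT/V.
V = 0.266 ft³ = 0.007532 m³; n = 0.110 mol; T = 265 K; R = 8.314 J/(mol·K).
P = 32175 Pa
32175 Pa × (1 mmHg / 133.3 Pa) = 241.3 mmHg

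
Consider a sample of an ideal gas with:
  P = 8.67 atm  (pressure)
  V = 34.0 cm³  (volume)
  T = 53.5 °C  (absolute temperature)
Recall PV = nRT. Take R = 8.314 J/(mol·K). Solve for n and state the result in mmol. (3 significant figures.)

11.0 mmol

Rearranging PV = nRT for n: n = PV/(RT).
P = 8.67 atm = 8.785×10^5 Pa; V = 34.0 cm³ = 3.400×10^-5 m³; T = 53.5 °C = 326.6 K; R = 8.314 J/(mol·K).
n = 0.01100 mol
0.01100 mol × (1 mmol / 0.001000 mol) = 11.00 mmol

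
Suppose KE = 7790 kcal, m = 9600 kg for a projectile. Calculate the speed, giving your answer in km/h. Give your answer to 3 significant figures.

297 km/h

Rearranging: v = √(2·KE/m).
KE = 7790 kcal = 3.259×10^7 J; m = 9600 kg.
v = 82.40 m/s
82.40 m/s × (1 km/h / 0.2778 m/s) = 296.7 km/h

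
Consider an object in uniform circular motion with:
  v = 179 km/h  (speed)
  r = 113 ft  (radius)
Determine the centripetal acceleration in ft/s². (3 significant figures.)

Directly: a = v²/r.
v = 179 km/h = 49.72 m/s; r = 113 ft = 34.44 m.
a = 71.78 m/s²
71.78 m/s² × (1 ft/s² / 0.3048 m/s²) = 235.5 ft/s²

236 ft/s²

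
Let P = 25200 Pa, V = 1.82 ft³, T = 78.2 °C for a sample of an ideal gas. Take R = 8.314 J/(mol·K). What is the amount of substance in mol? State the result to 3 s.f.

From the ideal-gas law: n = PV/(RT).
P = 25200 Pa; V = 1.82 ft³ = 0.05154 m³; T = 78.2 °C = 351.3 K; R = 8.314 J/(mol·K).
n = 0.4446 mol

0.445 mol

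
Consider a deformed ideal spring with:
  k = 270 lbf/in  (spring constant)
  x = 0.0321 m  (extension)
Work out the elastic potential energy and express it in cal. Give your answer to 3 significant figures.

U is given directly by: U = ½kx².
k = 270 lbf/in = 47284 N/m; x = 0.0321 m.
U = 24.36 J  (the unit combination reduces to kg·m²/s² = J)
24.36 J × (1 cal / 4.184 J) = 5.822 cal

5.82 cal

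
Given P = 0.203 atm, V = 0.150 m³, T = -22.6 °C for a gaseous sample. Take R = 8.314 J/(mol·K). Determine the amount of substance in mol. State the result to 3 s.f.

1.48 mol

From the ideal-gas law: n = PV/(RT).
P = 0.203 atm = 20569 Pa; V = 0.150 m³; T = -22.6 °C = 250.5 K; R = 8.314 J/(mol·K).
n = 1.481 mol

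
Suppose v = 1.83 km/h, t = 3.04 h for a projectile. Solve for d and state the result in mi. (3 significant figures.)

3.46 mi

Solving v = d/t for d: d = v·t.
v = 1.83 km/h = 0.5083 m/s; t = 3.04 h = 10944 s.
d = 5563 m
5563 m × (1 mi / 1609 m) = 3.457 mi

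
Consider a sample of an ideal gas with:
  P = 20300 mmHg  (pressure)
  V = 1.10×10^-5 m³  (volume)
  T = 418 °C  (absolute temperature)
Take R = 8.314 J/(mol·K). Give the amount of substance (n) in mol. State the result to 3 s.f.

0.00518 mol

Solving PV = nRT for n: n = PV/(RT).
P = 20300 mmHg = 2.706×10^6 Pa; V = 1.10×10^-5 m³; T = 418 °C = 691.1 K; R = 8.314 J/(mol·K).
n = 0.005181 mol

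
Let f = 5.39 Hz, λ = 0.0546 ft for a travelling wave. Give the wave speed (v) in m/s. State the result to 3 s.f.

Directly: v = fλ.
f = 5.39 Hz; λ = 0.0546 ft = 0.01664 m.
v = 0.08970 m/s

0.0897 m/s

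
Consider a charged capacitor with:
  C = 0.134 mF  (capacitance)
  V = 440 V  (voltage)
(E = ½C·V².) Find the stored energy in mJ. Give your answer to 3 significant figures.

Directly: E = ½CV².
C = 0.134 mF = 1.340×10^-4 F; V = 440 V.
E = 12.97 J
12.97 J × (1 mJ / 0.001000 J) = 12971 mJ

13000 mJ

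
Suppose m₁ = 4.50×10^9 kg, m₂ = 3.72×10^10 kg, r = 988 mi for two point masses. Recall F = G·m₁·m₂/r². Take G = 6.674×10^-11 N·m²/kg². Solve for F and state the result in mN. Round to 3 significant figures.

From Newton's law of gravitation: F = Gm₁m₂/r².
m₁ = 4.50×10^9 kg; m₂ = 3.72×10^10 kg; r = 988 mi = 1.590×10^6 m; G = 6.674×10^-11 N·m²/kg².
F = 0.004419 N  (the unit combination reduces to kg·m/s² = N)
0.004419 N × (1 mN / 0.001000 N) = 4.419 mN

4.42 mN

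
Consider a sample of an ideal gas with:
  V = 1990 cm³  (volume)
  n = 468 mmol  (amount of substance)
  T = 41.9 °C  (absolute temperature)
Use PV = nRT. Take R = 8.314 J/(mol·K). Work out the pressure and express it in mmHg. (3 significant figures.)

From the ideal-gas law: P = nRT/V.
V = 1990 cm³ = 0.001990 m³; n = 468 mmol = 0.4680 mol; T = 41.9 °C = 315.0 K; R = 8.314 J/(mol·K).
P = 6.160×10^5 Pa  (the unit combination reduces to kg/(m·s²) = Pa)
6.160×10^5 Pa × (1 mmHg / 133.3 Pa) = 4620 mmHg

4620 mmHg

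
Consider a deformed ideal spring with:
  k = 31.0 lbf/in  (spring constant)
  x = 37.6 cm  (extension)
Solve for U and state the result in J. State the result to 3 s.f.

Directly: U = ½kx².
k = 31.0 lbf/in = 5429 N/m; x = 37.6 cm = 0.3760 m.
U = 383.8 J

384 J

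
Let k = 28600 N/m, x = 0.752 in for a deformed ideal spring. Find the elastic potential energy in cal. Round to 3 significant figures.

1.25 cal

Directly: U = ½kx².
k = 28600 N/m; x = 0.752 in = 0.01910 m.
U = 5.217 J  (the unit combination reduces to kg·m²/s² = J)
5.217 J × (1 cal / 4.184 J) = 1.247 cal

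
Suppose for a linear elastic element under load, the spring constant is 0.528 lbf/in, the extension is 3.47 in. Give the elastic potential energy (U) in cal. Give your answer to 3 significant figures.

0.0858 cal

U is given directly by: U = ½kx².
k = 0.528 lbf/in = 92.47 N/m; x = 3.47 in = 0.08814 m.
U = 0.3592 J
0.3592 J × (1 cal / 4.184 J) = 0.08584 cal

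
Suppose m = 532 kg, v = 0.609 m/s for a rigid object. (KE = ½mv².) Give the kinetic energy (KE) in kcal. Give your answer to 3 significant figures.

KE is given directly by: KE = ½mv².
m = 532 kg; v = 0.609 m/s.
KE = 98.65 J
98.65 J × (1 kcal / 4184 J) = 0.02358 kcal

0.0236 kcal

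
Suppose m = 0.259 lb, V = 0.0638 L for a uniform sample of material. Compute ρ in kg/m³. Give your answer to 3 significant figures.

Directly: ρ = m/V.
m = 0.259 lb = 0.1175 kg; V = 0.0638 L = 6.380×10^-5 m³.
ρ = 1841 kg/m³

1840 kg/m³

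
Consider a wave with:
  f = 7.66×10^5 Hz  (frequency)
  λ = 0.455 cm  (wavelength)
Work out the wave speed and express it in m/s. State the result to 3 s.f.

v is given directly by: v = fλ.
f = 7.66×10^5 Hz; λ = 0.455 cm = 0.004550 m.
v = 3485 m/s

3490 m/s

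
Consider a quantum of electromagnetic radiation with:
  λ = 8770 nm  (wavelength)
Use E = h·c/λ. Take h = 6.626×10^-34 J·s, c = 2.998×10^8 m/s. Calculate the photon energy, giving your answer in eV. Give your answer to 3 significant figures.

Directly: E = hc/λ.
λ = 8770 nm = 8.770×10^-6 m; h = 6.626×10^-34 J·s; c = 2.998×10^8 m/s.
E = 2.265×10^-20 J  (the unit combination reduces to kg·m²/s² = J)
2.265×10^-20 J × (1 eV / 1.602×10^-19 J) = 0.1414 eV

0.141 eV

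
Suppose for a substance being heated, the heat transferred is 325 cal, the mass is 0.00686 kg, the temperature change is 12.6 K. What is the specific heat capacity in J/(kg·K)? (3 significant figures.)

Rearranging: c = Q/(m·ΔT).
Q = 325 cal = 1360 J; m = 0.00686 kg; ΔT = 12.6 K.
c = 15732 J/(kg·K)

15700 J/(kg·K)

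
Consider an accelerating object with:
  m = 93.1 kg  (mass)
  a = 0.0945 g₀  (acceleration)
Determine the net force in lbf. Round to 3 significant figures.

Directly: F = m·a.
m = 93.1 kg; a = 0.0945 g₀ = 0.9267 m/s².
F = 86.28 N  (the unit combination reduces to kg·m/s² = N)
86.28 N × (1 lbf / 4.448 N) = 19.40 lbf

19.4 lbf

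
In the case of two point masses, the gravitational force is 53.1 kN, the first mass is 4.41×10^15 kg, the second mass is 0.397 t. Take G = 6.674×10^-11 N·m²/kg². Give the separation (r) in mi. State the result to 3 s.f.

Rearranging F = G·m₁·m₂/r² for r: r = √(G·m₁m₂/F).
F = 53.1 kN = 53100 N; m₁ = 4.41×10^15 kg; m₂ = 0.397 t = 397.0 kg; G = 6.674×10^-11 N·m²/kg².
r = 46.91 m
46.91 m × (1 mi / 1609 m) = 0.02915 mi

0.0291 mi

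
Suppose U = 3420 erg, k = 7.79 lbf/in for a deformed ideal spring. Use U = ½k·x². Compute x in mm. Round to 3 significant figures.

Rearranging: x = √(2U/k).
U = 3420 erg = 3.420×10^-4 J; k = 7.79 lbf/in = 1364 N/m.
x = 7.081×10^-4 m
7.081×10^-4 m × (1 mm / 0.001000 m) = 0.7081 mm

0.708 mm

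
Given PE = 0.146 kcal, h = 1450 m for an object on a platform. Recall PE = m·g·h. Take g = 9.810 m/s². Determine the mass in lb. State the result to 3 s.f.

0.0947 lb

Solving PE = m·g·h for m: m = PE/(g·h).
PE = 0.146 kcal = 610.9 J; h = 1450 m; g = 9.810 m/s².
m = 0.04294 kg
0.04294 kg × (1 lb / 0.4536 kg) = 0.09468 lb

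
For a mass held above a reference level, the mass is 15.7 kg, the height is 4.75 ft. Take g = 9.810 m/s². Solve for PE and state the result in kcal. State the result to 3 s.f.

0.0533 kcal

Directly: PE = mgh.
m = 15.7 kg; h = 4.75 ft = 1.448 m; g = 9.810 m/s².
PE = 223.0 J  (the unit combination reduces to kg·m²/s² = J)
223.0 J × (1 kcal / 4184 J) = 0.05329 kcal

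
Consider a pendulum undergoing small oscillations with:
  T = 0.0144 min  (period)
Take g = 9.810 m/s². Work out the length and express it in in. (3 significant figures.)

Rearranging T = 2π√(L/g) for L: L = g·(T/2π)².
T = 0.0144 min = 0.8640 s; g = 9.810 m/s².
L = 0.1855 m
0.1855 m × (1 in / 0.02540 m) = 7.303 in

7.30 in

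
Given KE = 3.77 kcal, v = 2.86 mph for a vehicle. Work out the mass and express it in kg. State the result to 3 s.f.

Rearranging: m = 2·KE/v².
KE = 3.77 kcal = 15774 J; v = 2.86 mph = 1.279 m/s.
m = 19299 kg

19300 kg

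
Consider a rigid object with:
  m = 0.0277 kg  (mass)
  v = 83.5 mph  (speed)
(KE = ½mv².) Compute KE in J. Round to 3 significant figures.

19.3 J

KE is given directly by: KE = ½mv².
m = 0.0277 kg; v = 83.5 mph = 37.33 m/s.
KE = 19.30 J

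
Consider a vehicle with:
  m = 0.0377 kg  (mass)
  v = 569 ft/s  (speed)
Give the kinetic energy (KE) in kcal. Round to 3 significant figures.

0.136 kcal

KE is given directly by: KE = ½mv².
m = 0.0377 kg; v = 569 ft/s = 173.4 m/s.
KE = 567.0 J
567.0 J × (1 kcal / 4184 J) = 0.1355 kcal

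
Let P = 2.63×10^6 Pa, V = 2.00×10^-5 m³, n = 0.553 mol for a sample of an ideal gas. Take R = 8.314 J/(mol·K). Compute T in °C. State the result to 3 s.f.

From the ideal-gas law: T = PV/(nR).
P = 2.63×10^6 Pa; V = 2.00×10^-5 m³; n = 0.553 mol; R = 8.314 J/(mol·K).
T = 11.44 K
11.44 K − 273.15 = -261.7 °C

-262 °C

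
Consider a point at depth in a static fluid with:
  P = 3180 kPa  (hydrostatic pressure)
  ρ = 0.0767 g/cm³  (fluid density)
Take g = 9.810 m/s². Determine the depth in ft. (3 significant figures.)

Rearranging P = ρ·g·h for h: h = P/(ρ·g).
P = 3180 kPa = 3.180×10^6 Pa; ρ = 0.0767 g/cm³ = 76.70 kg/m³; g = 9.810 m/s².
h = 4226 m
4226 m × (1 ft / 0.3048 m) = 13866 ft

13900 ft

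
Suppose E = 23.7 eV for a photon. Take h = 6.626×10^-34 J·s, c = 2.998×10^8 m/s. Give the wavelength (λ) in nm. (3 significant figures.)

Rearranging E = h·c/λ for λ: λ = hc/E.
E = 23.7 eV = 3.797×10^-18 J; h = 6.626×10^-34 J·s; c = 2.998×10^8 m/s.
λ = 5.231×10^-8 m
5.231×10^-8 m × (1 nm / 1.000×10^-9 m) = 52.31 nm

52.3 nm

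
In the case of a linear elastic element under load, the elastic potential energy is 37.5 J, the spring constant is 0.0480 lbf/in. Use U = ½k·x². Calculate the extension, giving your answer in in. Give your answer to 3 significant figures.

Rearranging: x = √(2U/k).
U = 37.5 J; k = 0.0480 lbf/in = 8.406 N/m.
x = 2.987 m
2.987 m × (1 in / 0.02540 m) = 117.6 in

118 in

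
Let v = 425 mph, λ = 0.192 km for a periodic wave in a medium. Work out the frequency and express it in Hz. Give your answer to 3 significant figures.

Rearranging v = f·λ for f: f = v/λ.
v = 425 mph = 190.0 m/s; λ = 0.192 km = 192.0 m.
f = 0.9895 Hz

0.990 Hz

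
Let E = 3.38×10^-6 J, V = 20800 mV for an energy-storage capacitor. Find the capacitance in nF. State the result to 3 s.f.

15.6 nF

Solving E = ½C·V² for C: C = 2E/V².
E = 3.38×10^-6 J; V = 20800 mV = 20.80 V.
C = 1.562×10^-8 F
1.562×10^-8 F × (1 nF / 1.000×10^-9 F) = 15.62 nF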